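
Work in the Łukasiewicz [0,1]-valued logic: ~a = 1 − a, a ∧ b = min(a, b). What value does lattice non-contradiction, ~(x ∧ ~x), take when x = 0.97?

0.97

~x = 1 − 0.97 = 0.03
x ∧ ~x = min(0.97, 0.03) = 0.03
~(x ∧ ~x) = 1 − 0.03 = 0.97
(The value 0.97 < 1 shows this instance is not satisfied; not a Ł∞-tautology — its value is 1 − min(a, 1−a).)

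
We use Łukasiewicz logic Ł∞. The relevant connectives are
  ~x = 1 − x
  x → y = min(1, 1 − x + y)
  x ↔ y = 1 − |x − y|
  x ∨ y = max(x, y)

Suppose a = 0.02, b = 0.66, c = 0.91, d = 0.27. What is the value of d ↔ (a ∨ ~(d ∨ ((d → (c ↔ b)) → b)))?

c ↔ b = 1 − |0.91 − 0.66| = 1 − 0.25 = 0.75
d → (c ↔ b) = min(1, 1 − 0.27 + 0.75) = min(1, 1.48) = 1.00
(d → (c ↔ b)) → b = min(1, 1 − 1.00 + 0.66) = min(1, 0.66) = 0.66
d ∨ ((d → (c ↔ b)) → b) = max(0.27, 0.66) = 0.66
~(d ∨ ((d → (c ↔ b)) → b)) = 1 − 0.66 = 0.34
a ∨ ~(d ∨ ((d → (c ↔ b)) → b)) = max(0.02, 0.34) = 0.34
d ↔ (a ∨ ~(d ∨ ((d → (c ↔ b)) → b))) = 1 − |0.27 − 0.34| = 1 − 0.07 = 0.93

0.93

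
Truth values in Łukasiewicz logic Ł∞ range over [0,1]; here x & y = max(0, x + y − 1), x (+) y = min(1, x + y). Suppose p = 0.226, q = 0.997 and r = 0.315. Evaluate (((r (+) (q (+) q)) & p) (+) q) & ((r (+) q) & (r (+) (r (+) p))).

q (+) q = min(1, 0.997 + 0.997) = min(1, 1.994) = 1.000
r (+) (q (+) q) = min(1, 0.315 + 1.000) = min(1, 1.315) = 1.000
(r (+) (q (+) q)) & p = max(0, 1.000 + 0.226 − 1) = max(0, 0.226) = 0.226
((r (+) (q (+) q)) & p) (+) q = min(1, 0.226 + 0.997) = min(1, 1.223) = 1.000
r (+) q = min(1, 0.315 + 0.997) = min(1, 1.312) = 1.000
r (+) p = min(1, 0.315 + 0.226) = min(1, 0.541) = 0.541
r (+) (r (+) p) = min(1, 0.315 + 0.541) = min(1, 0.856) = 0.856
(r (+) q) & (r (+) (r (+) p)) = max(0, 1.000 + 0.856 − 1) = max(0, 0.856) = 0.856
(((r (+) (q (+) q)) & p) (+) q) & ((r (+) q) & (r (+) (r (+) p))) = max(0, 1.000 + 0.856 − 1) = max(0, 0.856) = 0.856

0.856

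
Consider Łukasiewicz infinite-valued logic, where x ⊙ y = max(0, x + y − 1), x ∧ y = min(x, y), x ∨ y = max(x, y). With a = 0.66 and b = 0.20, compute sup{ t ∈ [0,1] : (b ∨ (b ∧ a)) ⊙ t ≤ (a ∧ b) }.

b ∧ a = min(0.20, 0.66) = 0.20
b ∨ (b ∧ a) = max(0.20, 0.20) = 0.20
So the left factor is b ∨ (b ∧ a) = 0.20.
a ∧ b = min(0.66, 0.20) = 0.20
So the right-hand bound is a ∧ b = 0.20.
The residuum of the Łukasiewicz t-norm gives the supremum: min(1, 1 − 0.20 + 0.20).
1 − 0.20 + 0.20 = 1.00, so t = min(1, 1.00) = 1.00.
Check: 0.20 ⊙ 1.00 = max(0, 0.20) = 0.20 ≤ 0.20.

1.00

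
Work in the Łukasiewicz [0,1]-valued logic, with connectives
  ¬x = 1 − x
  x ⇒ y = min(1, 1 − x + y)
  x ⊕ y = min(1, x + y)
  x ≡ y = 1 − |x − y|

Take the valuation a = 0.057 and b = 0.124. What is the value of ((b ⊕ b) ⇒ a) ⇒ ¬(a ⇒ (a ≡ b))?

b ⊕ b = min(1, 0.124 + 0.124) = min(1, 0.248) = 0.248
(b ⊕ b) ⇒ a = min(1, 1 − 0.248 + 0.057) = min(1, 0.809) = 0.809
a ≡ b = 1 − |0.057 − 0.124| = 1 − 0.067 = 0.933
a ⇒ (a ≡ b) = min(1, 1 − 0.057 + 0.933) = min(1, 1.876) = 1.000
¬(a ⇒ (a ≡ b)) = 1 − 1.000 = 0.000
((b ⊕ b) ⇒ a) ⇒ ¬(a ⇒ (a ≡ b)) = min(1, 1 − 0.809 + 0.000) = min(1, 0.191) = 0.191

0.191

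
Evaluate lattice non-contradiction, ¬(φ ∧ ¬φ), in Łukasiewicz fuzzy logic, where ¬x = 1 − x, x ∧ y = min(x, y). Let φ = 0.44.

¬φ = 1 − 0.44 = 0.56
φ ∧ ¬φ = min(0.44, 0.56) = 0.44
¬(φ ∧ ¬φ) = 1 − 0.44 = 0.56
(The value 0.56 < 1 shows this instance is not satisfied; not a Ł∞-tautology — its value is 1 − min(a, 1−a).)

0.56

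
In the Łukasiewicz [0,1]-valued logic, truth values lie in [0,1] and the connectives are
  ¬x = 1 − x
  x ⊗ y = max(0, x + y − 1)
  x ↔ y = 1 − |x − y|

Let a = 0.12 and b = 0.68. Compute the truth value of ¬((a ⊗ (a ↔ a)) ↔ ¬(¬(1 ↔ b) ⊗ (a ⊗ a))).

0.88

a ↔ a = 1 − |0.12 − 0.12| = 1 − 0.00 = 1.00
a ⊗ (a ↔ a) = max(0, 0.12 + 1.00 − 1) = max(0, 0.12) = 0.12
1 ↔ b = 1 − |1.00 − 0.68| = 1 − 0.32 = 0.68
¬(1 ↔ b) = 1 − 0.68 = 0.32
a ⊗ a = max(0, 0.12 + 0.12 − 1) = max(0, -0.76) = 0.00
¬(1 ↔ b) ⊗ (a ⊗ a) = max(0, 0.32 + 0.00 − 1) = max(0, -0.68) = 0.00
¬(¬(1 ↔ b) ⊗ (a ⊗ a)) = 1 − 0.00 = 1.00
(a ⊗ (a ↔ a)) ↔ ¬(¬(1 ↔ b) ⊗ (a ⊗ a)) = 1 − |0.12 − 1.00| = 1 − 0.88 = 0.12
¬((a ⊗ (a ↔ a)) ↔ ¬(¬(1 ↔ b) ⊗ (a ⊗ a))) = 1 − 0.12 = 0.88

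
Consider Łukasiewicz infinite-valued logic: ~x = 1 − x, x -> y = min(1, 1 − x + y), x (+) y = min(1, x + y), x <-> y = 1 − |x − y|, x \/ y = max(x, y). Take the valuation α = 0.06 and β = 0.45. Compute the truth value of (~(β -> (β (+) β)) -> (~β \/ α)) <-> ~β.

β (+) β = min(1, 0.45 + 0.45) = min(1, 0.90) = 0.90
β -> (β (+) β) = min(1, 1 − 0.45 + 0.90) = min(1, 1.45) = 1.00
~(β -> (β (+) β)) = 1 − 1.00 = 0.00
~β = 1 − 0.45 = 0.55
~β \/ α = max(0.55, 0.06) = 0.55
~(β -> (β (+) β)) -> (~β \/ α) = min(1, 1 − 0.00 + 0.55) = min(1, 1.55) = 1.00
(~(β -> (β (+) β)) -> (~β \/ α)) <-> ~β = 1 − |1.00 − 0.55| = 1 − 0.45 = 0.55

0.55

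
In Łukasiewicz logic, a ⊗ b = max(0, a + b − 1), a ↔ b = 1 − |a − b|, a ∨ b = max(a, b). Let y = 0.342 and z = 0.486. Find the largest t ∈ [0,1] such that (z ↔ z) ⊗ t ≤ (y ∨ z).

z ↔ z = 1 − |0.486 − 0.486| = 1 − 0.000 = 1.000
So the left factor is z ↔ z = 1.000.
y ∨ z = max(0.342, 0.486) = 0.486
So the right-hand bound is y ∨ z = 0.486.
The residuum of the Łukasiewicz t-norm gives the supremum: min(1, 1 − 1.000 + 0.486).
1 − 1.000 + 0.486 = 0.486, so t = min(1, 0.486) = 0.486.
Check: 1.000 ⊗ 0.486 = max(0, 0.486) = 0.486 ≤ 0.486.

0.486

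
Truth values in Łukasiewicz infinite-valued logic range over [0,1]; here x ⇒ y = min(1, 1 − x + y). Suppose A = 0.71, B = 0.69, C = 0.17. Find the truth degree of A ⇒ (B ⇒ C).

B ⇒ C = min(1, 1 − 0.69 + 0.17) = min(1, 0.48) = 0.48
A ⇒ (B ⇒ C) = min(1, 1 − 0.71 + 0.48) = min(1, 0.77) = 0.77

0.77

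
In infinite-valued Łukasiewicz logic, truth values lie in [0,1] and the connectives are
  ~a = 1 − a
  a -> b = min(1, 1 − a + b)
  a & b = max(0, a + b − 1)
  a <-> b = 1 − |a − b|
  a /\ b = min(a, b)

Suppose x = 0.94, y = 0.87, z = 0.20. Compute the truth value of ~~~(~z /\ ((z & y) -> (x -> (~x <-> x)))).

0.20

~z = 1 − 0.20 = 0.80
z & y = max(0, 0.20 + 0.87 − 1) = max(0, 0.07) = 0.07
~x = 1 − 0.94 = 0.06
~x <-> x = 1 − |0.06 − 0.94| = 1 − 0.88 = 0.12
x -> (~x <-> x) = min(1, 1 − 0.94 + 0.12) = min(1, 0.18) = 0.18
(z & y) -> (x -> (~x <-> x)) = min(1, 1 − 0.07 + 0.18) = min(1, 1.11) = 1.00
~z /\ ((z & y) -> (x -> (~x <-> x))) = min(0.80, 1.00) = 0.80
~(~z /\ ((z & y) -> (x -> (~x <-> x)))) = 1 − 0.80 = 0.20
~~(~z /\ ((z & y) -> (x -> (~x <-> x)))) = 1 − 0.20 = 0.80
~~~(~z /\ ((z & y) -> (x -> (~x <-> x)))) = 1 − 0.80 = 0.20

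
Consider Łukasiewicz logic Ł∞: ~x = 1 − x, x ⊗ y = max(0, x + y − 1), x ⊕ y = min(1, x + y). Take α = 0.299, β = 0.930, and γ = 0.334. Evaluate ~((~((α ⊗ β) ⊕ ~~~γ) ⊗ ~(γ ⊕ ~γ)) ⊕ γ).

α ⊗ β = max(0, 0.299 + 0.930 − 1) = max(0, 0.229) = 0.229
~γ = 1 − 0.334 = 0.666
~~γ = 1 − 0.666 = 0.334
~~~γ = 1 − 0.334 = 0.666
(α ⊗ β) ⊕ ~~~γ = min(1, 0.229 + 0.666) = min(1, 0.895) = 0.895
~((α ⊗ β) ⊕ ~~~γ) = 1 − 0.895 = 0.105
γ ⊕ ~γ = min(1, 0.334 + 0.666) = min(1, 1.000) = 1.000
~(γ ⊕ ~γ) = 1 − 1.000 = 0.000
~((α ⊗ β) ⊕ ~~~γ) ⊗ ~(γ ⊕ ~γ) = max(0, 0.105 + 0.000 − 1) = max(0, -0.895) = 0.000
(~((α ⊗ β) ⊕ ~~~γ) ⊗ ~(γ ⊕ ~γ)) ⊕ γ = min(1, 0.000 + 0.334) = min(1, 0.334) = 0.334
~((~((α ⊗ β) ⊕ ~~~γ) ⊗ ~(γ ⊕ ~γ)) ⊕ γ) = 1 − 0.334 = 0.666

0.666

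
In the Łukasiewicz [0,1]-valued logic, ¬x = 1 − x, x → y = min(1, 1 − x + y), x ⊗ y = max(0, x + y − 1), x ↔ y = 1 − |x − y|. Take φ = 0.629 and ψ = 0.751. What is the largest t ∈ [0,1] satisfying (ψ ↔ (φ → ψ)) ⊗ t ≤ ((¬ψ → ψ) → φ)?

0.878

φ → ψ = min(1, 1 − 0.629 + 0.751) = min(1, 1.122) = 1.000
ψ ↔ (φ → ψ) = 1 − |0.751 − 1.000| = 1 − 0.249 = 0.751
So the left factor is ψ ↔ (φ → ψ) = 0.751.
¬ψ = 1 − 0.751 = 0.249
¬ψ → ψ = min(1, 1 − 0.249 + 0.751) = min(1, 1.502) = 1.000
(¬ψ → ψ) → φ = min(1, 1 − 1.000 + 0.629) = min(1, 0.629) = 0.629
So the right-hand bound is (¬ψ → ψ) → φ = 0.629.
The residuum of the Łukasiewicz t-norm gives the supremum: min(1, 1 − 0.751 + 0.629).
1 − 0.751 + 0.629 = 0.878, so t = min(1, 0.878) = 0.878.
Check: 0.751 ⊗ 0.878 = max(0, 0.629) = 0.629 ≤ 0.629.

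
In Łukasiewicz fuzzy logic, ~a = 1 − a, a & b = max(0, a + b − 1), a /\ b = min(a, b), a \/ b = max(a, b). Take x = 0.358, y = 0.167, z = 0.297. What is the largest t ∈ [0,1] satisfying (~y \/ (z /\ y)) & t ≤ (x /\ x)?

~y = 1 − 0.167 = 0.833
z /\ y = min(0.297, 0.167) = 0.167
~y \/ (z /\ y) = max(0.833, 0.167) = 0.833
So the left factor is ~y \/ (z /\ y) = 0.833.
x /\ x = min(0.358, 0.358) = 0.358
So the right-hand bound is x /\ x = 0.358.
The residuum of the Łukasiewicz t-norm gives the supremum: min(1, 1 − 0.833 + 0.358).
1 − 0.833 + 0.358 = 0.525, so t = min(1, 0.525) = 0.525.
Check: 0.833 & 0.525 = max(0, 0.358) = 0.358 ≤ 0.358.

0.525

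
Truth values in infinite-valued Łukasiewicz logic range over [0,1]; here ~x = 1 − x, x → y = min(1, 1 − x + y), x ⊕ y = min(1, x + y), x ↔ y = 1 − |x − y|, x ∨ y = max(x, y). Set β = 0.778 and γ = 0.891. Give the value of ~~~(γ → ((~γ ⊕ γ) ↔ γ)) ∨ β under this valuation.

~γ = 1 − 0.891 = 0.109
~γ ⊕ γ = min(1, 0.109 + 0.891) = min(1, 1.000) = 1.000
(~γ ⊕ γ) ↔ γ = 1 − |1.000 − 0.891| = 1 − 0.109 = 0.891
γ → ((~γ ⊕ γ) ↔ γ) = min(1, 1 − 0.891 + 0.891) = min(1, 1.000) = 1.000
~(γ → ((~γ ⊕ γ) ↔ γ)) = 1 − 1.000 = 0.000
~~(γ → ((~γ ⊕ γ) ↔ γ)) = 1 − 0.000 = 1.000
~~~(γ → ((~γ ⊕ γ) ↔ γ)) = 1 − 1.000 = 0.000
~~~(γ → ((~γ ⊕ γ) ↔ γ)) ∨ β = max(0.000, 0.778) = 0.778

0.778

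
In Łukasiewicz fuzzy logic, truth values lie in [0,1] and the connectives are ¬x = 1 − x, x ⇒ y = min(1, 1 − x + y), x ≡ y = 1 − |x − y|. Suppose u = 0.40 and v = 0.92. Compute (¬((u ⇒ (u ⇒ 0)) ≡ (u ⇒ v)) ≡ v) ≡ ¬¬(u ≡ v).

0.60

u ⇒ 0 = min(1, 1 − 0.40 + 0.00) = min(1, 0.60) = 0.60
u ⇒ (u ⇒ 0) = min(1, 1 − 0.40 + 0.60) = min(1, 1.20) = 1.00
u ⇒ v = min(1, 1 − 0.40 + 0.92) = min(1, 1.52) = 1.00
(u ⇒ (u ⇒ 0)) ≡ (u ⇒ v) = 1 − |1.00 − 1.00| = 1 − 0.00 = 1.00
¬((u ⇒ (u ⇒ 0)) ≡ (u ⇒ v)) = 1 − 1.00 = 0.00
¬((u ⇒ (u ⇒ 0)) ≡ (u ⇒ v)) ≡ v = 1 − |0.00 − 0.92| = 1 − 0.92 = 0.08
u ≡ v = 1 − |0.40 − 0.92| = 1 − 0.52 = 0.48
¬(u ≡ v) = 1 − 0.48 = 0.52
¬¬(u ≡ v) = 1 − 0.52 = 0.48
(¬((u ⇒ (u ⇒ 0)) ≡ (u ⇒ v)) ≡ v) ≡ ¬¬(u ≡ v) = 1 − |0.08 − 0.48| = 1 − 0.40 = 0.60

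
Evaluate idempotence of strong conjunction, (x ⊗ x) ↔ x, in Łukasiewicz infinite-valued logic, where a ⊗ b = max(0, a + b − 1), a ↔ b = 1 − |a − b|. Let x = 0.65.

x ⊗ x = max(0, 0.65 + 0.65 − 1) = max(0, 0.30) = 0.30
(x ⊗ x) ↔ x = 1 − |0.30 − 0.65| = 1 − 0.35 = 0.65
(The value 0.65 < 1 shows this instance is not satisfied; fails in Ł∞ since a ⊗ a = max(0, 2a−1) ≠ a in general.)

0.65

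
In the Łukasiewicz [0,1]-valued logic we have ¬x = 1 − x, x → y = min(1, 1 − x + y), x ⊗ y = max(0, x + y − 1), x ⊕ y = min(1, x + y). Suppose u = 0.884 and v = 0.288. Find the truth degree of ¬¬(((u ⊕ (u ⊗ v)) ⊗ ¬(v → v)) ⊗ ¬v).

u ⊗ v = max(0, 0.884 + 0.288 − 1) = max(0, 0.172) = 0.172
u ⊕ (u ⊗ v) = min(1, 0.884 + 0.172) = min(1, 1.056) = 1.000
v → v = min(1, 1 − 0.288 + 0.288) = min(1, 1.000) = 1.000
¬(v → v) = 1 − 1.000 = 0.000
(u ⊕ (u ⊗ v)) ⊗ ¬(v → v) = max(0, 1.000 + 0.000 − 1) = max(0, 0.000) = 0.000
¬v = 1 − 0.288 = 0.712
((u ⊕ (u ⊗ v)) ⊗ ¬(v → v)) ⊗ ¬v = max(0, 0.000 + 0.712 − 1) = max(0, -0.288) = 0.000
¬(((u ⊕ (u ⊗ v)) ⊗ ¬(v → v)) ⊗ ¬v) = 1 − 0.000 = 1.000
¬¬(((u ⊕ (u ⊗ v)) ⊗ ¬(v → v)) ⊗ ¬v) = 1 − 1.000 = 0.000

0.000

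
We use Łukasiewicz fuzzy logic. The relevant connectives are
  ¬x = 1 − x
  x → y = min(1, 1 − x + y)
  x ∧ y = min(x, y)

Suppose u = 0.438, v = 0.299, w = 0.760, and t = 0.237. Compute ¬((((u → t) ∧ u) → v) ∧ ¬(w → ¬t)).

1.000

u → t = min(1, 1 − 0.438 + 0.237) = min(1, 0.799) = 0.799
(u → t) ∧ u = min(0.799, 0.438) = 0.438
((u → t) ∧ u) → v = min(1, 1 − 0.438 + 0.299) = min(1, 0.861) = 0.861
¬t = 1 − 0.237 = 0.763
w → ¬t = min(1, 1 − 0.760 + 0.763) = min(1, 1.003) = 1.000
¬(w → ¬t) = 1 − 1.000 = 0.000
(((u → t) ∧ u) → v) ∧ ¬(w → ¬t) = min(0.861, 0.000) = 0.000
¬((((u → t) ∧ u) → v) ∧ ¬(w → ¬t)) = 1 − 0.000 = 1.000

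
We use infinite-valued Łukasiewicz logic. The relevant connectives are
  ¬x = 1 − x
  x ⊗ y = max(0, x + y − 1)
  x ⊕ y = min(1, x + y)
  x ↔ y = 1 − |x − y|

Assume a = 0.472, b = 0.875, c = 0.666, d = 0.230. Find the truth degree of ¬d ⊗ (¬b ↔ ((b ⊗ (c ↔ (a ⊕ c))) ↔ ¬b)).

¬d = 1 − 0.230 = 0.770
¬b = 1 − 0.875 = 0.125
a ⊕ c = min(1, 0.472 + 0.666) = min(1, 1.138) = 1.000
c ↔ (a ⊕ c) = 1 − |0.666 − 1.000| = 1 − 0.334 = 0.666
b ⊗ (c ↔ (a ⊕ c)) = max(0, 0.875 + 0.666 − 1) = max(0, 0.541) = 0.541
(b ⊗ (c ↔ (a ⊕ c))) ↔ ¬b = 1 − |0.541 − 0.125| = 1 − 0.416 = 0.584
¬b ↔ ((b ⊗ (c ↔ (a ⊕ c))) ↔ ¬b) = 1 − |0.125 − 0.584| = 1 − 0.459 = 0.541
¬d ⊗ (¬b ↔ ((b ⊗ (c ↔ (a ⊕ c))) ↔ ¬b)) = max(0, 0.770 + 0.541 − 1) = max(0, 0.311) = 0.311

0.311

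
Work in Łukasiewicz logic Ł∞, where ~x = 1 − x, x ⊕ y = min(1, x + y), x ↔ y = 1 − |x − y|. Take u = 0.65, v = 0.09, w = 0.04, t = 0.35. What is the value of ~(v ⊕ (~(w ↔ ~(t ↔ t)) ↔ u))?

0.52

t ↔ t = 1 − |0.35 − 0.35| = 1 − 0.00 = 1.00
~(t ↔ t) = 1 − 1.00 = 0.00
w ↔ ~(t ↔ t) = 1 − |0.04 − 0.00| = 1 − 0.04 = 0.96
~(w ↔ ~(t ↔ t)) = 1 − 0.96 = 0.04
~(w ↔ ~(t ↔ t)) ↔ u = 1 − |0.04 − 0.65| = 1 − 0.61 = 0.39
v ⊕ (~(w ↔ ~(t ↔ t)) ↔ u) = min(1, 0.09 + 0.39) = min(1, 0.48) = 0.48
~(v ⊕ (~(w ↔ ~(t ↔ t)) ↔ u)) = 1 − 0.48 = 0.52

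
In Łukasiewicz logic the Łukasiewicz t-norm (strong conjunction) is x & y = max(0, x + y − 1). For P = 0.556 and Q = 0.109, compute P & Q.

P & Q = max(0, 0.556 + 0.109 − 1) = max(0, -0.335) = 0.000
For comparison, the Gödel (minimum) t-norm min(x, y) would give 0.109.

0.000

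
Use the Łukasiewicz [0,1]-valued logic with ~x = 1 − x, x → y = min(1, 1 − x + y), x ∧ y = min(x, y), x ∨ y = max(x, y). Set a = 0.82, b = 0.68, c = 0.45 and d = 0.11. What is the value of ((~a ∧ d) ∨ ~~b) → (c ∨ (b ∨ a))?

1.00

~a = 1 − 0.82 = 0.18
~a ∧ d = min(0.18, 0.11) = 0.11
~b = 1 − 0.68 = 0.32
~~b = 1 − 0.32 = 0.68
(~a ∧ d) ∨ ~~b = max(0.11, 0.68) = 0.68
b ∨ a = max(0.68, 0.82) = 0.82
c ∨ (b ∨ a) = max(0.45, 0.82) = 0.82
((~a ∧ d) ∨ ~~b) → (c ∨ (b ∨ a)) = min(1, 1 − 0.68 + 0.82) = min(1, 1.14) = 1.00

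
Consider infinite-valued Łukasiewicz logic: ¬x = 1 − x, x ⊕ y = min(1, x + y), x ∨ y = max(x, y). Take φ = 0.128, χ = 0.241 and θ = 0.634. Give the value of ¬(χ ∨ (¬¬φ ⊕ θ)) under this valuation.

¬φ = 1 − 0.128 = 0.872
¬¬φ = 1 − 0.872 = 0.128
¬¬φ ⊕ θ = min(1, 0.128 + 0.634) = min(1, 0.762) = 0.762
χ ∨ (¬¬φ ⊕ θ) = max(0.241, 0.762) = 0.762
¬(χ ∨ (¬¬φ ⊕ θ)) = 1 − 0.762 = 0.238

0.238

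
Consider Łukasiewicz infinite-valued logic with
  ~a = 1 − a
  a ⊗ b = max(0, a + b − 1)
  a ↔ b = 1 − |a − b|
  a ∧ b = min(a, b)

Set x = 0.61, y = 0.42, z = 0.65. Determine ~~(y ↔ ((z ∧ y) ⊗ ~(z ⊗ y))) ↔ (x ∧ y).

0.49

z ∧ y = min(0.65, 0.42) = 0.42
z ⊗ y = max(0, 0.65 + 0.42 − 1) = max(0, 0.07) = 0.07
~(z ⊗ y) = 1 − 0.07 = 0.93
(z ∧ y) ⊗ ~(z ⊗ y) = max(0, 0.42 + 0.93 − 1) = max(0, 0.35) = 0.35
y ↔ ((z ∧ y) ⊗ ~(z ⊗ y)) = 1 − |0.42 − 0.35| = 1 − 0.07 = 0.93
~(y ↔ ((z ∧ y) ⊗ ~(z ⊗ y))) = 1 − 0.93 = 0.07
~~(y ↔ ((z ∧ y) ⊗ ~(z ⊗ y))) = 1 − 0.07 = 0.93
x ∧ y = min(0.61, 0.42) = 0.42
~~(y ↔ ((z ∧ y) ⊗ ~(z ⊗ y))) ↔ (x ∧ y) = 1 − |0.93 − 0.42| = 1 − 0.51 = 0.49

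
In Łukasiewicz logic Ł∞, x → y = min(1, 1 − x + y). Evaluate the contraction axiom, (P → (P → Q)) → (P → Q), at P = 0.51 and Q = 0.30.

P → Q = min(1, 1 − 0.51 + 0.30) = min(1, 0.79) = 0.79
P → (P → Q) = min(1, 1 − 0.51 + 0.79) = min(1, 1.28) = 1.00
(P → (P → Q)) → (P → Q) = min(1, 1 − 1.00 + 0.79) = min(1, 0.79) = 0.79
(The value 0.79 < 1 shows this instance is not satisfied; fails in Ł∞ (the t-norm is not idempotent).)

0.79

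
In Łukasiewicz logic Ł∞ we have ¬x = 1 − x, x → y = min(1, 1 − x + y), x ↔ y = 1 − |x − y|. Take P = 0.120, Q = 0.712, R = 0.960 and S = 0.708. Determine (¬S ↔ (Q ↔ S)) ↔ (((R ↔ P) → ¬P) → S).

0.588

¬S = 1 − 0.708 = 0.292
Q ↔ S = 1 − |0.712 − 0.708| = 1 − 0.004 = 0.996
¬S ↔ (Q ↔ S) = 1 − |0.292 − 0.996| = 1 − 0.704 = 0.296
R ↔ P = 1 − |0.960 − 0.120| = 1 − 0.840 = 0.160
¬P = 1 − 0.120 = 0.880
(R ↔ P) → ¬P = min(1, 1 − 0.160 + 0.880) = min(1, 1.720) = 1.000
((R ↔ P) → ¬P) → S = min(1, 1 − 1.000 + 0.708) = min(1, 0.708) = 0.708
(¬S ↔ (Q ↔ S)) ↔ (((R ↔ P) → ¬P) → S) = 1 − |0.296 − 0.708| = 1 − 0.412 = 0.588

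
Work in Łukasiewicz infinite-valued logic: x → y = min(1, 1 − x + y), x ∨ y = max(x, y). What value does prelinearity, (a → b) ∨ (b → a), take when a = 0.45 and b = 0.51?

a → b = min(1, 1 − 0.45 + 0.51) = min(1, 1.06) = 1.00
b → a = min(1, 1 − 0.51 + 0.45) = min(1, 0.94) = 0.94
(a → b) ∨ (b → a) = max(1.00, 0.94) = 1.00
(As expected: a Ł∞-tautology — holds in every MV-chain.)

1.00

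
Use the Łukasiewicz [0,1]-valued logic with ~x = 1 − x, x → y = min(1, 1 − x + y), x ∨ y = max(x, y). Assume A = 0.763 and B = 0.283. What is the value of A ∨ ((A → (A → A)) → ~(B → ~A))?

A → A = min(1, 1 − 0.763 + 0.763) = min(1, 1.000) = 1.000
A → (A → A) = min(1, 1 − 0.763 + 1.000) = min(1, 1.237) = 1.000
~A = 1 − 0.763 = 0.237
B → ~A = min(1, 1 − 0.283 + 0.237) = min(1, 0.954) = 0.954
~(B → ~A) = 1 − 0.954 = 0.046
(A → (A → A)) → ~(B → ~A) = min(1, 1 − 1.000 + 0.046) = min(1, 0.046) = 0.046
A ∨ ((A → (A → A)) → ~(B → ~A)) = max(0.763, 0.046) = 0.763

0.763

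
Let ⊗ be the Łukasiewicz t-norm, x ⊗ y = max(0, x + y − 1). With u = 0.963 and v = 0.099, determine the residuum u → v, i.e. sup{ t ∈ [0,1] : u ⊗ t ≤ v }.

The residuum of the Łukasiewicz t-norm gives the supremum: min(1, 1 − 0.963 + 0.099).
1 − 0.963 + 0.099 = 0.136, so t = min(1, 0.136) = 0.136.
Check: 0.963 ⊗ 0.136 = max(0, 0.099) = 0.099 ≤ 0.099.

0.136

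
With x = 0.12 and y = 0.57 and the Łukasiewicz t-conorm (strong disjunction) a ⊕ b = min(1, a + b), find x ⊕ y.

0.69

x ⊕ y = min(1, 0.12 + 0.57) = min(1, 0.69) = 0.69
For comparison, the Gödel t-conorm max(a, b) would give 0.57.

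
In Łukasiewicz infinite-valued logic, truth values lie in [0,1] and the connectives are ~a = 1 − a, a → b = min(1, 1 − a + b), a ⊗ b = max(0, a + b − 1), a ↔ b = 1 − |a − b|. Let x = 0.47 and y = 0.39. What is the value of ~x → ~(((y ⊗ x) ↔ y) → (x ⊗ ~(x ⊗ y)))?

~x = 1 − 0.47 = 0.53
y ⊗ x = max(0, 0.39 + 0.47 − 1) = max(0, -0.14) = 0.00
(y ⊗ x) ↔ y = 1 − |0.00 − 0.39| = 1 − 0.39 = 0.61
x ⊗ y = max(0, 0.47 + 0.39 − 1) = max(0, -0.14) = 0.00
~(x ⊗ y) = 1 − 0.00 = 1.00
x ⊗ ~(x ⊗ y) = max(0, 0.47 + 1.00 − 1) = max(0, 0.47) = 0.47
((y ⊗ x) ↔ y) → (x ⊗ ~(x ⊗ y)) = min(1, 1 − 0.61 + 0.47) = min(1, 0.86) = 0.86
~(((y ⊗ x) ↔ y) → (x ⊗ ~(x ⊗ y))) = 1 − 0.86 = 0.14
~x → ~(((y ⊗ x) ↔ y) → (x ⊗ ~(x ⊗ y))) = min(1, 1 − 0.53 + 0.14) = min(1, 0.61) = 0.61

0.61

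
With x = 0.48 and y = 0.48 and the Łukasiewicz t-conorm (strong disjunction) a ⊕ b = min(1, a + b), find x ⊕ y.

0.96

x ⊕ y = min(1, 0.48 + 0.48) = min(1, 0.96) = 0.96
For comparison, the Gödel t-conorm max(a, b) would give 0.48.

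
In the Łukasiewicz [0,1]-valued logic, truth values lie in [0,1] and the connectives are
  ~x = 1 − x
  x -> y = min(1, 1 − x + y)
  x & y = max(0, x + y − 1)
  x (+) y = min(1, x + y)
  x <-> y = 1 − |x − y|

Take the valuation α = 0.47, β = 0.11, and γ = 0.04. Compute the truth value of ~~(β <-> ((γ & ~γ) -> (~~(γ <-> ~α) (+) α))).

~γ = 1 − 0.04 = 0.96
γ & ~γ = max(0, 0.04 + 0.96 − 1) = max(0, 0.00) = 0.00
~α = 1 − 0.47 = 0.53
γ <-> ~α = 1 − |0.04 − 0.53| = 1 − 0.49 = 0.51
~(γ <-> ~α) = 1 − 0.51 = 0.49
~~(γ <-> ~α) = 1 − 0.49 = 0.51
~~(γ <-> ~α) (+) α = min(1, 0.51 + 0.47) = min(1, 0.98) = 0.98
(γ & ~γ) -> (~~(γ <-> ~α) (+) α) = min(1, 1 − 0.00 + 0.98) = min(1, 1.98) = 1.00
β <-> ((γ & ~γ) -> (~~(γ <-> ~α) (+) α)) = 1 − |0.11 − 1.00| = 1 − 0.89 = 0.11
~(β <-> ((γ & ~γ) -> (~~(γ <-> ~α) (+) α))) = 1 − 0.11 = 0.89
~~(β <-> ((γ & ~γ) -> (~~(γ <-> ~α) (+) α))) = 1 − 0.89 = 0.11

0.11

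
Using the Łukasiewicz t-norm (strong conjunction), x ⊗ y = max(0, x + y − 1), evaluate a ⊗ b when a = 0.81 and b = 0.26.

a ⊗ b = max(0, 0.81 + 0.26 − 1) = max(0, 0.07) = 0.07
For comparison, the Gödel (minimum) t-norm min(x, y) would give 0.26.

0.07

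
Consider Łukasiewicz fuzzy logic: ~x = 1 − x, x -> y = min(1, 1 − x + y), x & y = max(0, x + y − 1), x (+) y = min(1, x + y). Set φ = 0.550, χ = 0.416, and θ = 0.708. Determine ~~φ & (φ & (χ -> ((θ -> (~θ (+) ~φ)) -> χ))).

0.100

~φ = 1 − 0.550 = 0.450
~~φ = 1 − 0.450 = 0.550
~θ = 1 − 0.708 = 0.292
~θ (+) ~φ = min(1, 0.292 + 0.450) = min(1, 0.742) = 0.742
θ -> (~θ (+) ~φ) = min(1, 1 − 0.708 + 0.742) = min(1, 1.034) = 1.000
(θ -> (~θ (+) ~φ)) -> χ = min(1, 1 − 1.000 + 0.416) = min(1, 0.416) = 0.416
χ -> ((θ -> (~θ (+) ~φ)) -> χ) = min(1, 1 − 0.416 + 0.416) = min(1, 1.000) = 1.000
φ & (χ -> ((θ -> (~θ (+) ~φ)) -> χ)) = max(0, 0.550 + 1.000 − 1) = max(0, 0.550) = 0.550
~~φ & (φ & (χ -> ((θ -> (~θ (+) ~φ)) -> χ))) = max(0, 0.550 + 0.550 − 1) = max(0, 0.100) = 0.100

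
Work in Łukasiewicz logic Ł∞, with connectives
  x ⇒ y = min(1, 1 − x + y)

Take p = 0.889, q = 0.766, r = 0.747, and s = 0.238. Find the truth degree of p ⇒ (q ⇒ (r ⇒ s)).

r ⇒ s = min(1, 1 − 0.747 + 0.238) = min(1, 0.491) = 0.491
q ⇒ (r ⇒ s) = min(1, 1 − 0.766 + 0.491) = min(1, 0.725) = 0.725
p ⇒ (q ⇒ (r ⇒ s)) = min(1, 1 − 0.889 + 0.725) = min(1, 0.836) = 0.836

0.836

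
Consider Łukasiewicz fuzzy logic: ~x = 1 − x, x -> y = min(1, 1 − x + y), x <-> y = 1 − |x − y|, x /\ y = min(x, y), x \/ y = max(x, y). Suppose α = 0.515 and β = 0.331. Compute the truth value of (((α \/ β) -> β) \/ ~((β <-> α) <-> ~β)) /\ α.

0.515

α \/ β = max(0.515, 0.331) = 0.515
(α \/ β) -> β = min(1, 1 − 0.515 + 0.331) = min(1, 0.816) = 0.816
β <-> α = 1 − |0.331 − 0.515| = 1 − 0.184 = 0.816
~β = 1 − 0.331 = 0.669
(β <-> α) <-> ~β = 1 − |0.816 − 0.669| = 1 − 0.147 = 0.853
~((β <-> α) <-> ~β) = 1 − 0.853 = 0.147
((α \/ β) -> β) \/ ~((β <-> α) <-> ~β) = max(0.816, 0.147) = 0.816
(((α \/ β) -> β) \/ ~((β <-> α) <-> ~β)) /\ α = min(0.816, 0.515) = 0.515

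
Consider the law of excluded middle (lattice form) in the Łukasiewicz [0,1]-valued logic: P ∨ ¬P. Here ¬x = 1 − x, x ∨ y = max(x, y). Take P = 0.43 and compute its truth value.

¬P = 1 − 0.43 = 0.57
P ∨ ¬P = max(0.43, 0.57) = 0.57
(The value 0.57 < 1 shows this instance is not satisfied; not a Ł∞-tautology — its value is max(a, 1−a).)

0.57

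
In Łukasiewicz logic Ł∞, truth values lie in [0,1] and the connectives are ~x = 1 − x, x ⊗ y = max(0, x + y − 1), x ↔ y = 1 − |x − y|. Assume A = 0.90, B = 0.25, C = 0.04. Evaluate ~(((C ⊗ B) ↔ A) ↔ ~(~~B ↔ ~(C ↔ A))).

0.51

C ⊗ B = max(0, 0.04 + 0.25 − 1) = max(0, -0.71) = 0.00
(C ⊗ B) ↔ A = 1 − |0.00 − 0.90| = 1 − 0.90 = 0.10
~B = 1 − 0.25 = 0.75
~~B = 1 − 0.75 = 0.25
C ↔ A = 1 − |0.04 − 0.90| = 1 − 0.86 = 0.14
~(C ↔ A) = 1 − 0.14 = 0.86
~~B ↔ ~(C ↔ A) = 1 − |0.25 − 0.86| = 1 − 0.61 = 0.39
~(~~B ↔ ~(C ↔ A)) = 1 − 0.39 = 0.61
((C ⊗ B) ↔ A) ↔ ~(~~B ↔ ~(C ↔ A)) = 1 − |0.10 − 0.61| = 1 − 0.51 = 0.49
~(((C ⊗ B) ↔ A) ↔ ~(~~B ↔ ~(C ↔ A))) = 1 − 0.49 = 0.51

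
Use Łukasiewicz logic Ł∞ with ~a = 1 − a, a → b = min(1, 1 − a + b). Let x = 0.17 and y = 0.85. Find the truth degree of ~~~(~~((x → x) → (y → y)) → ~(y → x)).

x → x = min(1, 1 − 0.17 + 0.17) = min(1, 1.00) = 1.00
y → y = min(1, 1 − 0.85 + 0.85) = min(1, 1.00) = 1.00
(x → x) → (y → y) = min(1, 1 − 1.00 + 1.00) = min(1, 1.00) = 1.00
~((x → x) → (y → y)) = 1 − 1.00 = 0.00
~~((x → x) → (y → y)) = 1 − 0.00 = 1.00
y → x = min(1, 1 − 0.85 + 0.17) = min(1, 0.32) = 0.32
~(y → x) = 1 − 0.32 = 0.68
~~((x → x) → (y → y)) → ~(y → x) = min(1, 1 − 1.00 + 0.68) = min(1, 0.68) = 0.68
~(~~((x → x) → (y → y)) → ~(y → x)) = 1 − 0.68 = 0.32
~~(~~((x → x) → (y → y)) → ~(y → x)) = 1 − 0.32 = 0.68
~~~(~~((x → x) → (y → y)) → ~(y → x)) = 1 − 0.68 = 0.32

0.32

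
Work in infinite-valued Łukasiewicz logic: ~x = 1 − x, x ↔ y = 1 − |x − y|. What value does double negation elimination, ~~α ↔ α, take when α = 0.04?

~α = 1 − 0.04 = 0.96
~~α = 1 − 0.96 = 0.04
~~α ↔ α = 1 − |0.04 − 0.04| = 1 − 0.00 = 1.00
(As expected: always 1 in Ł∞ since negation is involutive.)

1.00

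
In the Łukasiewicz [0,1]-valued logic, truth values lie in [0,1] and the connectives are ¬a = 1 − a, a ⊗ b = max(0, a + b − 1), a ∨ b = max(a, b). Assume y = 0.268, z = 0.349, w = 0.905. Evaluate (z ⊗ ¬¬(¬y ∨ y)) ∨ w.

0.905

¬y = 1 − 0.268 = 0.732
¬y ∨ y = max(0.732, 0.268) = 0.732
¬(¬y ∨ y) = 1 − 0.732 = 0.268
¬¬(¬y ∨ y) = 1 − 0.268 = 0.732
z ⊗ ¬¬(¬y ∨ y) = max(0, 0.349 + 0.732 − 1) = max(0, 0.081) = 0.081
(z ⊗ ¬¬(¬y ∨ y)) ∨ w = max(0.081, 0.905) = 0.905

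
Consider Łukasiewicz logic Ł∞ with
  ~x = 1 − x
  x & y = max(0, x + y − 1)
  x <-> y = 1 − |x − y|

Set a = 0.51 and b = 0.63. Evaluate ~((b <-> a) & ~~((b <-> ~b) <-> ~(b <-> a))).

0.74

b <-> a = 1 − |0.63 − 0.51| = 1 − 0.12 = 0.88
~b = 1 − 0.63 = 0.37
b <-> ~b = 1 − |0.63 − 0.37| = 1 − 0.26 = 0.74
~(b <-> a) = 1 − 0.88 = 0.12
(b <-> ~b) <-> ~(b <-> a) = 1 − |0.74 − 0.12| = 1 − 0.62 = 0.38
~((b <-> ~b) <-> ~(b <-> a)) = 1 − 0.38 = 0.62
~~((b <-> ~b) <-> ~(b <-> a)) = 1 − 0.62 = 0.38
(b <-> a) & ~~((b <-> ~b) <-> ~(b <-> a)) = max(0, 0.88 + 0.38 − 1) = max(0, 0.26) = 0.26
~((b <-> a) & ~~((b <-> ~b) <-> ~(b <-> a))) = 1 − 0.26 = 0.74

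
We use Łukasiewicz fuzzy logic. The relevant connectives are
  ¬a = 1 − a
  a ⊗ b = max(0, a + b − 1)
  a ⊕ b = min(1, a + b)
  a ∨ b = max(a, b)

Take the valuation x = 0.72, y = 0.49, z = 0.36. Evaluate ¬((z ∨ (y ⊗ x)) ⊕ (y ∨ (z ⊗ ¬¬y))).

y ⊗ x = max(0, 0.49 + 0.72 − 1) = max(0, 0.21) = 0.21
z ∨ (y ⊗ x) = max(0.36, 0.21) = 0.36
¬y = 1 − 0.49 = 0.51
¬¬y = 1 − 0.51 = 0.49
z ⊗ ¬¬y = max(0, 0.36 + 0.49 − 1) = max(0, -0.15) = 0.00
y ∨ (z ⊗ ¬¬y) = max(0.49, 0.00) = 0.49
(z ∨ (y ⊗ x)) ⊕ (y ∨ (z ⊗ ¬¬y)) = min(1, 0.36 + 0.49) = min(1, 0.85) = 0.85
¬((z ∨ (y ⊗ x)) ⊕ (y ∨ (z ⊗ ¬¬y))) = 1 − 0.85 = 0.15

0.15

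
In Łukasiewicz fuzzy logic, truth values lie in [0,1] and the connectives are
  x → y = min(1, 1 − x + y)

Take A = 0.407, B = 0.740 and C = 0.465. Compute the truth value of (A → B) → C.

A → B = min(1, 1 − 0.407 + 0.740) = min(1, 1.333) = 1.000
(A → B) → C = min(1, 1 − 1.000 + 0.465) = min(1, 0.465) = 0.465

0.465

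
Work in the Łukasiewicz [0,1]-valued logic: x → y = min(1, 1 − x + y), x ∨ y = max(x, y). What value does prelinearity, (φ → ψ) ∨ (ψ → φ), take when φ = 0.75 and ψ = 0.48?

φ → ψ = min(1, 1 − 0.75 + 0.48) = min(1, 0.73) = 0.73
ψ → φ = min(1, 1 − 0.48 + 0.75) = min(1, 1.27) = 1.00
(φ → ψ) ∨ (ψ → φ) = max(0.73, 1.00) = 1.00
(As expected: a Ł∞-tautology — holds in every MV-chain.)

1.00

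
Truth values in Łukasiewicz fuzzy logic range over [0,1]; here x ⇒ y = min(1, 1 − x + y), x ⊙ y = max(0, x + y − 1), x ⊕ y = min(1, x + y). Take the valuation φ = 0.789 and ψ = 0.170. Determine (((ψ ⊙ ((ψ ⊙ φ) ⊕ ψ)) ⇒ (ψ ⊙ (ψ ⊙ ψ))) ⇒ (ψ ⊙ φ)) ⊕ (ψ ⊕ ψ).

0.340

ψ ⊙ φ = max(0, 0.170 + 0.789 − 1) = max(0, -0.041) = 0.000
(ψ ⊙ φ) ⊕ ψ = min(1, 0.000 + 0.170) = min(1, 0.170) = 0.170
ψ ⊙ ((ψ ⊙ φ) ⊕ ψ) = max(0, 0.170 + 0.170 − 1) = max(0, -0.660) = 0.000
ψ ⊙ ψ = max(0, 0.170 + 0.170 − 1) = max(0, -0.660) = 0.000
ψ ⊙ (ψ ⊙ ψ) = max(0, 0.170 + 0.000 − 1) = max(0, -0.830) = 0.000
(ψ ⊙ ((ψ ⊙ φ) ⊕ ψ)) ⇒ (ψ ⊙ (ψ ⊙ ψ)) = min(1, 1 − 0.000 + 0.000) = min(1, 1.000) = 1.000
((ψ ⊙ ((ψ ⊙ φ) ⊕ ψ)) ⇒ (ψ ⊙ (ψ ⊙ ψ))) ⇒ (ψ ⊙ φ) = min(1, 1 − 1.000 + 0.000) = min(1, 0.000) = 0.000
ψ ⊕ ψ = min(1, 0.170 + 0.170) = min(1, 0.340) = 0.340
(((ψ ⊙ ((ψ ⊙ φ) ⊕ ψ)) ⇒ (ψ ⊙ (ψ ⊙ ψ))) ⇒ (ψ ⊙ φ)) ⊕ (ψ ⊕ ψ) = min(1, 0.000 + 0.340) = min(1, 0.340) = 0.340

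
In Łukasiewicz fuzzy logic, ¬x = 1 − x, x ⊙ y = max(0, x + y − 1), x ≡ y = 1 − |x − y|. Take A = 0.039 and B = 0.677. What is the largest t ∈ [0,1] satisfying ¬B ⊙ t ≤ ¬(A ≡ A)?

0.677

¬B = 1 − 0.677 = 0.323
So the left factor is ¬B = 0.323.
A ≡ A = 1 − |0.039 − 0.039| = 1 − 0.000 = 1.000
¬(A ≡ A) = 1 − 1.000 = 0.000
So the right-hand bound is ¬(A ≡ A) = 0.000.
The residuum of the Łukasiewicz t-norm gives the supremum: min(1, 1 − 0.323 + 0.000).
1 − 0.323 + 0.000 = 0.677, so t = min(1, 0.677) = 0.677.
Check: 0.323 ⊙ 0.677 = max(0, 0.000) = 0.000 ≤ 0.000.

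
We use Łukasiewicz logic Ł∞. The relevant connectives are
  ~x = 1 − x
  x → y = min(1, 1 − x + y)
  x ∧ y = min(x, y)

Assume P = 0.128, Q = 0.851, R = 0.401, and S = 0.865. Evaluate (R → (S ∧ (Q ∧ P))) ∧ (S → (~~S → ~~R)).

0.671

Q ∧ P = min(0.851, 0.128) = 0.128
S ∧ (Q ∧ P) = min(0.865, 0.128) = 0.128
R → (S ∧ (Q ∧ P)) = min(1, 1 − 0.401 + 0.128) = min(1, 0.727) = 0.727
~S = 1 − 0.865 = 0.135
~~S = 1 − 0.135 = 0.865
~R = 1 − 0.401 = 0.599
~~R = 1 − 0.599 = 0.401
~~S → ~~R = min(1, 1 − 0.865 + 0.401) = min(1, 0.536) = 0.536
S → (~~S → ~~R) = min(1, 1 − 0.865 + 0.536) = min(1, 0.671) = 0.671
(R → (S ∧ (Q ∧ P))) ∧ (S → (~~S → ~~R)) = min(0.727, 0.671) = 0.671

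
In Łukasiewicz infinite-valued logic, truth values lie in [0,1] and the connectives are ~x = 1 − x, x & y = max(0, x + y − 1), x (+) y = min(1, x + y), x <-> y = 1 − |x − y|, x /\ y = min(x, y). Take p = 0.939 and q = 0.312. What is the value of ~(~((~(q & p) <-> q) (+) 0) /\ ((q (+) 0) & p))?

q & p = max(0, 0.312 + 0.939 − 1) = max(0, 0.251) = 0.251
~(q & p) = 1 − 0.251 = 0.749
~(q & p) <-> q = 1 − |0.749 − 0.312| = 1 − 0.437 = 0.563
(~(q & p) <-> q) (+) 0 = min(1, 0.563 + 0.000) = min(1, 0.563) = 0.563
~((~(q & p) <-> q) (+) 0) = 1 − 0.563 = 0.437
q (+) 0 = min(1, 0.312 + 0.000) = min(1, 0.312) = 0.312
(q (+) 0) & p = max(0, 0.312 + 0.939 − 1) = max(0, 0.251) = 0.251
~((~(q & p) <-> q) (+) 0) /\ ((q (+) 0) & p) = min(0.437, 0.251) = 0.251
~(~((~(q & p) <-> q) (+) 0) /\ ((q (+) 0) & p)) = 1 − 0.251 = 0.749

0.749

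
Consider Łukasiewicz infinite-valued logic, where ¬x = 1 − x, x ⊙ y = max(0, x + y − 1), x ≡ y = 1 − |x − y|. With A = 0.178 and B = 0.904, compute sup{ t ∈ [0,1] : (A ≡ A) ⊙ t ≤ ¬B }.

0.096

A ≡ A = 1 − |0.178 − 0.178| = 1 − 0.000 = 1.000
So the left factor is A ≡ A = 1.000.
¬B = 1 − 0.904 = 0.096
So the right-hand bound is ¬B = 0.096.
The residuum of the Łukasiewicz t-norm gives the supremum: min(1, 1 − 1.000 + 0.096).
1 − 1.000 + 0.096 = 0.096, so t = min(1, 0.096) = 0.096.
Check: 1.000 ⊙ 0.096 = max(0, 0.096) = 0.096 ≤ 0.096.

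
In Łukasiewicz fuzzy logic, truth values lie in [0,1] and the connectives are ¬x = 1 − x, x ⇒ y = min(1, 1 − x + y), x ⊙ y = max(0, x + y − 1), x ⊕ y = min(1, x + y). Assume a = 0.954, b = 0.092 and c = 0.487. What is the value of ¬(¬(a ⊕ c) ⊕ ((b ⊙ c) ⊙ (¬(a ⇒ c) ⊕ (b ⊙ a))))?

a ⊕ c = min(1, 0.954 + 0.487) = min(1, 1.441) = 1.000
¬(a ⊕ c) = 1 − 1.000 = 0.000
b ⊙ c = max(0, 0.092 + 0.487 − 1) = max(0, -0.421) = 0.000
a ⇒ c = min(1, 1 − 0.954 + 0.487) = min(1, 0.533) = 0.533
¬(a ⇒ c) = 1 − 0.533 = 0.467
b ⊙ a = max(0, 0.092 + 0.954 − 1) = max(0, 0.046) = 0.046
¬(a ⇒ c) ⊕ (b ⊙ a) = min(1, 0.467 + 0.046) = min(1, 0.513) = 0.513
(b ⊙ c) ⊙ (¬(a ⇒ c) ⊕ (b ⊙ a)) = max(0, 0.000 + 0.513 − 1) = max(0, -0.487) = 0.000
¬(a ⊕ c) ⊕ ((b ⊙ c) ⊙ (¬(a ⇒ c) ⊕ (b ⊙ a))) = min(1, 0.000 + 0.000) = min(1, 0.000) = 0.000
¬(¬(a ⊕ c) ⊕ ((b ⊙ c) ⊙ (¬(a ⇒ c) ⊕ (b ⊙ a)))) = 1 − 0.000 = 1.000

1.000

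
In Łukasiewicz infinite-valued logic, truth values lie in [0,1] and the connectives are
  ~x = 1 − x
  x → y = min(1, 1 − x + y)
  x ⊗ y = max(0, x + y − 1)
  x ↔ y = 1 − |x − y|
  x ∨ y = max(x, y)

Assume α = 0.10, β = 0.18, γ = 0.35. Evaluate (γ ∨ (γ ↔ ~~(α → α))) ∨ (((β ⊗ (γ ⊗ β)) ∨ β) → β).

α → α = min(1, 1 − 0.10 + 0.10) = min(1, 1.00) = 1.00
~(α → α) = 1 − 1.00 = 0.00
~~(α → α) = 1 − 0.00 = 1.00
γ ↔ ~~(α → α) = 1 − |0.35 − 1.00| = 1 − 0.65 = 0.35
γ ∨ (γ ↔ ~~(α → α)) = max(0.35, 0.35) = 0.35
γ ⊗ β = max(0, 0.35 + 0.18 − 1) = max(0, -0.47) = 0.00
β ⊗ (γ ⊗ β) = max(0, 0.18 + 0.00 − 1) = max(0, -0.82) = 0.00
(β ⊗ (γ ⊗ β)) ∨ β = max(0.00, 0.18) = 0.18
((β ⊗ (γ ⊗ β)) ∨ β) → β = min(1, 1 − 0.18 + 0.18) = min(1, 1.00) = 1.00
(γ ∨ (γ ↔ ~~(α → α))) ∨ (((β ⊗ (γ ⊗ β)) ∨ β) → β) = max(0.35, 1.00) = 1.00

1.00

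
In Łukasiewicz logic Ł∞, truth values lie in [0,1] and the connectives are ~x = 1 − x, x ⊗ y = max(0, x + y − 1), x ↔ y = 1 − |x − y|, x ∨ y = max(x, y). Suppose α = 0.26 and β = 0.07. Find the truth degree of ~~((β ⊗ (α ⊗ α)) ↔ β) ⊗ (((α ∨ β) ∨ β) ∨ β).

0.19

α ⊗ α = max(0, 0.26 + 0.26 − 1) = max(0, -0.48) = 0.00
β ⊗ (α ⊗ α) = max(0, 0.07 + 0.00 − 1) = max(0, -0.93) = 0.00
(β ⊗ (α ⊗ α)) ↔ β = 1 − |0.00 − 0.07| = 1 − 0.07 = 0.93
~((β ⊗ (α ⊗ α)) ↔ β) = 1 − 0.93 = 0.07
~~((β ⊗ (α ⊗ α)) ↔ β) = 1 − 0.07 = 0.93
α ∨ β = max(0.26, 0.07) = 0.26
(α ∨ β) ∨ β = max(0.26, 0.07) = 0.26
((α ∨ β) ∨ β) ∨ β = max(0.26, 0.07) = 0.26
~~((β ⊗ (α ⊗ α)) ↔ β) ⊗ (((α ∨ β) ∨ β) ∨ β) = max(0, 0.93 + 0.26 − 1) = max(0, 0.19) = 0.19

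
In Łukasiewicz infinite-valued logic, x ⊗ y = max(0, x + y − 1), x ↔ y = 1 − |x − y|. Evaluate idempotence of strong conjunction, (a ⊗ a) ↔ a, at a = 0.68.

a ⊗ a = max(0, 0.68 + 0.68 − 1) = max(0, 0.36) = 0.36
(a ⊗ a) ↔ a = 1 − |0.36 − 0.68| = 1 − 0.32 = 0.68
(The value 0.68 < 1 shows this instance is not satisfied; fails in Ł∞ since a ⊗ a = max(0, 2a−1) ≠ a in general.)

0.68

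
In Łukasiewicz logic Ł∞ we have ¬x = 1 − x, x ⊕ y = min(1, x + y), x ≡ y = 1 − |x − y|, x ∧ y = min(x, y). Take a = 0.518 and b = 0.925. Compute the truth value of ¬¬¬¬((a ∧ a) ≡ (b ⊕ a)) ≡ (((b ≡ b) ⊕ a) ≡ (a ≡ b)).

a ∧ a = min(0.518, 0.518) = 0.518
b ⊕ a = min(1, 0.925 + 0.518) = min(1, 1.443) = 1.000
(a ∧ a) ≡ (b ⊕ a) = 1 − |0.518 − 1.000| = 1 − 0.482 = 0.518
¬((a ∧ a) ≡ (b ⊕ a)) = 1 − 0.518 = 0.482
¬¬((a ∧ a) ≡ (b ⊕ a)) = 1 − 0.482 = 0.518
¬¬¬((a ∧ a) ≡ (b ⊕ a)) = 1 − 0.518 = 0.482
¬¬¬¬((a ∧ a) ≡ (b ⊕ a)) = 1 − 0.482 = 0.518
b ≡ b = 1 − |0.925 − 0.925| = 1 − 0.000 = 1.000
(b ≡ b) ⊕ a = min(1, 1.000 + 0.518) = min(1, 1.518) = 1.000
a ≡ b = 1 − |0.518 − 0.925| = 1 − 0.407 = 0.593
((b ≡ b) ⊕ a) ≡ (a ≡ b) = 1 − |1.000 − 0.593| = 1 − 0.407 = 0.593
¬¬¬¬((a ∧ a) ≡ (b ⊕ a)) ≡ (((b ≡ b) ⊕ a) ≡ (a ≡ b)) = 1 − |0.518 − 0.593| = 1 − 0.075 = 0.925

0.925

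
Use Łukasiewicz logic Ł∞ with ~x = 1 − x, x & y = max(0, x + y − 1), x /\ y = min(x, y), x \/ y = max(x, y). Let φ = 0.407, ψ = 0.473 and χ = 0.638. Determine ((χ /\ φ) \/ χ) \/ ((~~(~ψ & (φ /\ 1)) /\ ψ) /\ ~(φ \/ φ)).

0.638

χ /\ φ = min(0.638, 0.407) = 0.407
(χ /\ φ) \/ χ = max(0.407, 0.638) = 0.638
~ψ = 1 − 0.473 = 0.527
φ /\ 1 = min(0.407, 1.000) = 0.407
~ψ & (φ /\ 1) = max(0, 0.527 + 0.407 − 1) = max(0, -0.066) = 0.000
~(~ψ & (φ /\ 1)) = 1 − 0.000 = 1.000
~~(~ψ & (φ /\ 1)) = 1 − 1.000 = 0.000
~~(~ψ & (φ /\ 1)) /\ ψ = min(0.000, 0.473) = 0.000
φ \/ φ = max(0.407, 0.407) = 0.407
~(φ \/ φ) = 1 − 0.407 = 0.593
(~~(~ψ & (φ /\ 1)) /\ ψ) /\ ~(φ \/ φ) = min(0.000, 0.593) = 0.000
((χ /\ φ) \/ χ) \/ ((~~(~ψ & (φ /\ 1)) /\ ψ) /\ ~(φ \/ φ)) = max(0.638, 0.000) = 0.638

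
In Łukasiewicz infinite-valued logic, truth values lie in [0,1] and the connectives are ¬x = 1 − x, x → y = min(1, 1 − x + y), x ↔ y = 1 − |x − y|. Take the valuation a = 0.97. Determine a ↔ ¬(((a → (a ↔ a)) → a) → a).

0.03

a ↔ a = 1 − |0.97 − 0.97| = 1 − 0.00 = 1.00
a → (a ↔ a) = min(1, 1 − 0.97 + 1.00) = min(1, 1.03) = 1.00
(a → (a ↔ a)) → a = min(1, 1 − 1.00 + 0.97) = min(1, 0.97) = 0.97
((a → (a ↔ a)) → a) → a = min(1, 1 − 0.97 + 0.97) = min(1, 1.00) = 1.00
¬(((a → (a ↔ a)) → a) → a) = 1 − 1.00 = 0.00
a ↔ ¬(((a → (a ↔ a)) → a) → a) = 1 − |0.97 − 0.00| = 1 − 0.97 = 0.03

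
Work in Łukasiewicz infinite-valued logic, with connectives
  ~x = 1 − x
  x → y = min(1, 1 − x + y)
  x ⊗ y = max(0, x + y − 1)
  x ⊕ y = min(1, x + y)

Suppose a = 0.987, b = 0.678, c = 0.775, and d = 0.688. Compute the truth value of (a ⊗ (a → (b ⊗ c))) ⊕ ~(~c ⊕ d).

0.540

b ⊗ c = max(0, 0.678 + 0.775 − 1) = max(0, 0.453) = 0.453
a → (b ⊗ c) = min(1, 1 − 0.987 + 0.453) = min(1, 0.466) = 0.466
a ⊗ (a → (b ⊗ c)) = max(0, 0.987 + 0.466 − 1) = max(0, 0.453) = 0.453
~c = 1 − 0.775 = 0.225
~c ⊕ d = min(1, 0.225 + 0.688) = min(1, 0.913) = 0.913
~(~c ⊕ d) = 1 − 0.913 = 0.087
(a ⊗ (a → (b ⊗ c))) ⊕ ~(~c ⊕ d) = min(1, 0.453 + 0.087) = min(1, 0.540) = 0.540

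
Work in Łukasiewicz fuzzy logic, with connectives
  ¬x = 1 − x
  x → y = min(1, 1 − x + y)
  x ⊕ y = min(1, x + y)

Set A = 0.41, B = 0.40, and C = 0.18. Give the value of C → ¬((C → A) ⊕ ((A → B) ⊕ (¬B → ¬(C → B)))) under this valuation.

C → A = min(1, 1 − 0.18 + 0.41) = min(1, 1.23) = 1.00
A → B = min(1, 1 − 0.41 + 0.40) = min(1, 0.99) = 0.99
¬B = 1 − 0.40 = 0.60
C → B = min(1, 1 − 0.18 + 0.40) = min(1, 1.22) = 1.00
¬(C → B) = 1 − 1.00 = 0.00
¬B → ¬(C → B) = min(1, 1 − 0.60 + 0.00) = min(1, 0.40) = 0.40
(A → B) ⊕ (¬B → ¬(C → B)) = min(1, 0.99 + 0.40) = min(1, 1.39) = 1.00
(C → A) ⊕ ((A → B) ⊕ (¬B → ¬(C → B))) = min(1, 1.00 + 1.00) = min(1, 2.00) = 1.00
¬((C → A) ⊕ ((A → B) ⊕ (¬B → ¬(C → B)))) = 1 − 1.00 = 0.00
C → ¬((C → A) ⊕ ((A → B) ⊕ (¬B → ¬(C → B)))) = min(1, 1 − 0.18 + 0.00) = min(1, 0.82) = 0.82

0.82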